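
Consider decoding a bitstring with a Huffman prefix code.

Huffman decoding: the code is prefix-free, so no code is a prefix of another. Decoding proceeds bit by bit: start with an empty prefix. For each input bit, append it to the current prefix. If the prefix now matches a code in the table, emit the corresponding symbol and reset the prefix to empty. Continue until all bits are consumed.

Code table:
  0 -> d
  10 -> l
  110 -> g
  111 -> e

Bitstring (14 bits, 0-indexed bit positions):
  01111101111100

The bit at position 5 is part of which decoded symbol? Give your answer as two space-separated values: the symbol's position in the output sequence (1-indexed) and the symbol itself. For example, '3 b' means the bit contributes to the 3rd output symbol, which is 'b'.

Answer: 3 g

Derivation:
Bit 0: prefix='0' -> emit 'd', reset
Bit 1: prefix='1' (no match yet)
Bit 2: prefix='11' (no match yet)
Bit 3: prefix='111' -> emit 'e', reset
Bit 4: prefix='1' (no match yet)
Bit 5: prefix='11' (no match yet)
Bit 6: prefix='110' -> emit 'g', reset
Bit 7: prefix='1' (no match yet)
Bit 8: prefix='11' (no match yet)
Bit 9: prefix='111' -> emit 'e', reset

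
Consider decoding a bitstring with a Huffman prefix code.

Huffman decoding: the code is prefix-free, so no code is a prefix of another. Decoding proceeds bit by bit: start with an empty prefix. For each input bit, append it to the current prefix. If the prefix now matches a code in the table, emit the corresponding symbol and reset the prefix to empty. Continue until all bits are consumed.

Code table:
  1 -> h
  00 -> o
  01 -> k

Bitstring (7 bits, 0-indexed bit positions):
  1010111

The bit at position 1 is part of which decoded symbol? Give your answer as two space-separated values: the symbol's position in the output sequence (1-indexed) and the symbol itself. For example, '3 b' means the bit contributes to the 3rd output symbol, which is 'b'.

Answer: 2 k

Derivation:
Bit 0: prefix='1' -> emit 'h', reset
Bit 1: prefix='0' (no match yet)
Bit 2: prefix='01' -> emit 'k', reset
Bit 3: prefix='0' (no match yet)
Bit 4: prefix='01' -> emit 'k', reset
Bit 5: prefix='1' -> emit 'h', reset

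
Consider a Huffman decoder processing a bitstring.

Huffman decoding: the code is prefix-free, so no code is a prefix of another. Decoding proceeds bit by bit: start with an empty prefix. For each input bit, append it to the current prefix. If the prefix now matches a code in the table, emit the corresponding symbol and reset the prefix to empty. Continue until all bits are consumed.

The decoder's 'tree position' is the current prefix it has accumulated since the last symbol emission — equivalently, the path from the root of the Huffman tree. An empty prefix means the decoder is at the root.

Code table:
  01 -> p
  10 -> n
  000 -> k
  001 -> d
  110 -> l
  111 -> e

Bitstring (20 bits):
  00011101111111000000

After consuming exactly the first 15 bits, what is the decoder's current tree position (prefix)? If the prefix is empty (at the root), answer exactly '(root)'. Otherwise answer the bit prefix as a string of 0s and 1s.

Answer: 0

Derivation:
Bit 0: prefix='0' (no match yet)
Bit 1: prefix='00' (no match yet)
Bit 2: prefix='000' -> emit 'k', reset
Bit 3: prefix='1' (no match yet)
Bit 4: prefix='11' (no match yet)
Bit 5: prefix='111' -> emit 'e', reset
Bit 6: prefix='0' (no match yet)
Bit 7: prefix='01' -> emit 'p', reset
Bit 8: prefix='1' (no match yet)
Bit 9: prefix='11' (no match yet)
Bit 10: prefix='111' -> emit 'e', reset
Bit 11: prefix='1' (no match yet)
Bit 12: prefix='11' (no match yet)
Bit 13: prefix='111' -> emit 'e', reset
Bit 14: prefix='0' (no match yet)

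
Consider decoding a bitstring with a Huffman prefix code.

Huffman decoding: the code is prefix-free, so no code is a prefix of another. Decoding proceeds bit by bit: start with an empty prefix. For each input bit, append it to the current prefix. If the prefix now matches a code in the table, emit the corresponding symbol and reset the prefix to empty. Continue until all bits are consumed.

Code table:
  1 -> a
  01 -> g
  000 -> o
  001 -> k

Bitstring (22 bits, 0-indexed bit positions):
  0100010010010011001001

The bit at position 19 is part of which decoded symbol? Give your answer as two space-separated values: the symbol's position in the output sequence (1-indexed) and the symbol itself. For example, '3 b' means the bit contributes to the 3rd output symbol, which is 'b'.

Bit 0: prefix='0' (no match yet)
Bit 1: prefix='01' -> emit 'g', reset
Bit 2: prefix='0' (no match yet)
Bit 3: prefix='00' (no match yet)
Bit 4: prefix='000' -> emit 'o', reset
Bit 5: prefix='1' -> emit 'a', reset
Bit 6: prefix='0' (no match yet)
Bit 7: prefix='00' (no match yet)
Bit 8: prefix='001' -> emit 'k', reset
Bit 9: prefix='0' (no match yet)
Bit 10: prefix='00' (no match yet)
Bit 11: prefix='001' -> emit 'k', reset
Bit 12: prefix='0' (no match yet)
Bit 13: prefix='00' (no match yet)
Bit 14: prefix='001' -> emit 'k', reset
Bit 15: prefix='1' -> emit 'a', reset
Bit 16: prefix='0' (no match yet)
Bit 17: prefix='00' (no match yet)
Bit 18: prefix='001' -> emit 'k', reset
Bit 19: prefix='0' (no match yet)
Bit 20: prefix='00' (no match yet)
Bit 21: prefix='001' -> emit 'k', reset

Answer: 9 k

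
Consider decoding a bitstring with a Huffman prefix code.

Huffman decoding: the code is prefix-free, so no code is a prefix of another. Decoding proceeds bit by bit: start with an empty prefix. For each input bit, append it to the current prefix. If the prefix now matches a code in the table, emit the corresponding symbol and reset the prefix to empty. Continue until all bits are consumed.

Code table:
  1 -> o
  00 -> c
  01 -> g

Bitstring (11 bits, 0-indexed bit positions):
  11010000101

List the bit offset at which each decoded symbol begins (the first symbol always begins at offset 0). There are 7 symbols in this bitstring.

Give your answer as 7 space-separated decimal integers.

Answer: 0 1 2 4 6 8 9

Derivation:
Bit 0: prefix='1' -> emit 'o', reset
Bit 1: prefix='1' -> emit 'o', reset
Bit 2: prefix='0' (no match yet)
Bit 3: prefix='01' -> emit 'g', reset
Bit 4: prefix='0' (no match yet)
Bit 5: prefix='00' -> emit 'c', reset
Bit 6: prefix='0' (no match yet)
Bit 7: prefix='00' -> emit 'c', reset
Bit 8: prefix='1' -> emit 'o', reset
Bit 9: prefix='0' (no match yet)
Bit 10: prefix='01' -> emit 'g', reset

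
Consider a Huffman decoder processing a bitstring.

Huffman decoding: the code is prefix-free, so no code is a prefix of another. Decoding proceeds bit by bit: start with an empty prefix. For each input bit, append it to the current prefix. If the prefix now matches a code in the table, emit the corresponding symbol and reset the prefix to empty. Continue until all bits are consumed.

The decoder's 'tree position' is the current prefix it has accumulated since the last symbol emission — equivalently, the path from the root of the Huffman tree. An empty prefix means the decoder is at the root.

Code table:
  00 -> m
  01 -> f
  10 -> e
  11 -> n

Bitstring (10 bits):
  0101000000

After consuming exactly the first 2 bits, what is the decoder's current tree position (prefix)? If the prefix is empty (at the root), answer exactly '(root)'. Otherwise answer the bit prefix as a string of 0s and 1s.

Bit 0: prefix='0' (no match yet)
Bit 1: prefix='01' -> emit 'f', reset

Answer: (root)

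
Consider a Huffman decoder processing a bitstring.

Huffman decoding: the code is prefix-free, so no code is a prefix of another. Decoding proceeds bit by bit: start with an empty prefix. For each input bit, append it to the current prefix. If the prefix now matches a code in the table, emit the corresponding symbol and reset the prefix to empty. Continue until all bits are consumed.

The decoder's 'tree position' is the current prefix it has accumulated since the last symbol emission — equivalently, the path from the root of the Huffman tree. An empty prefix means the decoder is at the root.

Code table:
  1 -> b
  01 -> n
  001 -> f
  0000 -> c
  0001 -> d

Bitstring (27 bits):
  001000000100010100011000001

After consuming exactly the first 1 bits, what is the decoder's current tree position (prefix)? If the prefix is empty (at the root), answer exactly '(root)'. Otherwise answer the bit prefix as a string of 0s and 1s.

Answer: 0

Derivation:
Bit 0: prefix='0' (no match yet)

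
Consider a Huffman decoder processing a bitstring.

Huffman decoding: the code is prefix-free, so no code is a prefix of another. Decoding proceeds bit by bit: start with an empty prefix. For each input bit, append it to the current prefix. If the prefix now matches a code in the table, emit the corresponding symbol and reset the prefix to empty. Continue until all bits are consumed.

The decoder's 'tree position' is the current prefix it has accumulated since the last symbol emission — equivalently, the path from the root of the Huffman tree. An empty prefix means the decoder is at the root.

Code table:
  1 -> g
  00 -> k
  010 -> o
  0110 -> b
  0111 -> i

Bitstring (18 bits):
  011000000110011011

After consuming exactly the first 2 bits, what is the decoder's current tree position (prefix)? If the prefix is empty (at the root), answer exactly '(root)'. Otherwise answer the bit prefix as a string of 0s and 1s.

Answer: 01

Derivation:
Bit 0: prefix='0' (no match yet)
Bit 1: prefix='01' (no match yet)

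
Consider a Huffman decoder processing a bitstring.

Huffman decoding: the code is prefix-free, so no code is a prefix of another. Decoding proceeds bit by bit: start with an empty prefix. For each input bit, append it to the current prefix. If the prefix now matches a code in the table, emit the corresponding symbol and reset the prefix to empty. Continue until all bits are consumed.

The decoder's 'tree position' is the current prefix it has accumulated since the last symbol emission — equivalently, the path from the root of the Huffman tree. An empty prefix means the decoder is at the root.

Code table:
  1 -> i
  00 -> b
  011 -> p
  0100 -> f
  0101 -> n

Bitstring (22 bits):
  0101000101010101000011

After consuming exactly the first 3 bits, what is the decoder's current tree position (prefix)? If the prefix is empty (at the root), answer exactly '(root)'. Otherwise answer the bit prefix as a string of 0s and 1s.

Bit 0: prefix='0' (no match yet)
Bit 1: prefix='01' (no match yet)
Bit 2: prefix='010' (no match yet)

Answer: 010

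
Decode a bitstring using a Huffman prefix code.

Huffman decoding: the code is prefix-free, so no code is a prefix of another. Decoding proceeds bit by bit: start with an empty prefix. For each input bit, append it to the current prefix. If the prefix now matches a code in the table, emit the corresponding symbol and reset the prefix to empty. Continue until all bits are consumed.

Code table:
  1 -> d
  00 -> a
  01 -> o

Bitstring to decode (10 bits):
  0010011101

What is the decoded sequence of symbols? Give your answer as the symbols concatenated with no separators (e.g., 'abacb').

Answer: adadddo

Derivation:
Bit 0: prefix='0' (no match yet)
Bit 1: prefix='00' -> emit 'a', reset
Bit 2: prefix='1' -> emit 'd', reset
Bit 3: prefix='0' (no match yet)
Bit 4: prefix='00' -> emit 'a', reset
Bit 5: prefix='1' -> emit 'd', reset
Bit 6: prefix='1' -> emit 'd', reset
Bit 7: prefix='1' -> emit 'd', reset
Bit 8: prefix='0' (no match yet)
Bit 9: prefix='01' -> emit 'o', reset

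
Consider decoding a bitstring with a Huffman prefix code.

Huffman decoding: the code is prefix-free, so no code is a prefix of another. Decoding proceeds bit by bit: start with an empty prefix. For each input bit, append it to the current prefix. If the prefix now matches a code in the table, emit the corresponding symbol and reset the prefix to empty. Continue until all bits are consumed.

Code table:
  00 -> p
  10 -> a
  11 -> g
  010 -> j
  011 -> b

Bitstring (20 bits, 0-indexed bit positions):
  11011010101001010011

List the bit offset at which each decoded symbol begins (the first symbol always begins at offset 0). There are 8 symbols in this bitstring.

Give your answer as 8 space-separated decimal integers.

Bit 0: prefix='1' (no match yet)
Bit 1: prefix='11' -> emit 'g', reset
Bit 2: prefix='0' (no match yet)
Bit 3: prefix='01' (no match yet)
Bit 4: prefix='011' -> emit 'b', reset
Bit 5: prefix='0' (no match yet)
Bit 6: prefix='01' (no match yet)
Bit 7: prefix='010' -> emit 'j', reset
Bit 8: prefix='1' (no match yet)
Bit 9: prefix='10' -> emit 'a', reset
Bit 10: prefix='1' (no match yet)
Bit 11: prefix='10' -> emit 'a', reset
Bit 12: prefix='0' (no match yet)
Bit 13: prefix='01' (no match yet)
Bit 14: prefix='010' -> emit 'j', reset
Bit 15: prefix='1' (no match yet)
Bit 16: prefix='10' -> emit 'a', reset
Bit 17: prefix='0' (no match yet)
Bit 18: prefix='01' (no match yet)
Bit 19: prefix='011' -> emit 'b', reset

Answer: 0 2 5 8 10 12 15 17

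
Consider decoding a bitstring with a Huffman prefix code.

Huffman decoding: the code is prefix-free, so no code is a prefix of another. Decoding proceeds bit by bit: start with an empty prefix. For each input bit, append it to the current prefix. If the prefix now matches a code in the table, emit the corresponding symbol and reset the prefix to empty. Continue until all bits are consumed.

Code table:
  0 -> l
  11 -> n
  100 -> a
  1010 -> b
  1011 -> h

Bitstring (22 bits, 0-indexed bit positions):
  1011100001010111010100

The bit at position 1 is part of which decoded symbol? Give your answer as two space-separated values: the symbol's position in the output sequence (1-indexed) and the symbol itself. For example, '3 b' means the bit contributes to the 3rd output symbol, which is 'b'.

Bit 0: prefix='1' (no match yet)
Bit 1: prefix='10' (no match yet)
Bit 2: prefix='101' (no match yet)
Bit 3: prefix='1011' -> emit 'h', reset
Bit 4: prefix='1' (no match yet)
Bit 5: prefix='10' (no match yet)

Answer: 1 h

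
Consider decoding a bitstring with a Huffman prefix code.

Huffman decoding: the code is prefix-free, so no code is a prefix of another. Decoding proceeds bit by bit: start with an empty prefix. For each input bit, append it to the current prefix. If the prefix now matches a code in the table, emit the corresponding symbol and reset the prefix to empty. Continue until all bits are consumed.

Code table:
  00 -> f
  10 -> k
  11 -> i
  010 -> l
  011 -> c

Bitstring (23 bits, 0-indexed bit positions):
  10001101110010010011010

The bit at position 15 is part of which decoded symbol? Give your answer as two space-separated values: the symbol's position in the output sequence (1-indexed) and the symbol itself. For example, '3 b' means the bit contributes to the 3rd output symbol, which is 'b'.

Bit 0: prefix='1' (no match yet)
Bit 1: prefix='10' -> emit 'k', reset
Bit 2: prefix='0' (no match yet)
Bit 3: prefix='00' -> emit 'f', reset
Bit 4: prefix='1' (no match yet)
Bit 5: prefix='11' -> emit 'i', reset
Bit 6: prefix='0' (no match yet)
Bit 7: prefix='01' (no match yet)
Bit 8: prefix='011' -> emit 'c', reset
Bit 9: prefix='1' (no match yet)
Bit 10: prefix='10' -> emit 'k', reset
Bit 11: prefix='0' (no match yet)
Bit 12: prefix='01' (no match yet)
Bit 13: prefix='010' -> emit 'l', reset
Bit 14: prefix='0' (no match yet)
Bit 15: prefix='01' (no match yet)
Bit 16: prefix='010' -> emit 'l', reset
Bit 17: prefix='0' (no match yet)
Bit 18: prefix='01' (no match yet)
Bit 19: prefix='011' -> emit 'c', reset

Answer: 7 l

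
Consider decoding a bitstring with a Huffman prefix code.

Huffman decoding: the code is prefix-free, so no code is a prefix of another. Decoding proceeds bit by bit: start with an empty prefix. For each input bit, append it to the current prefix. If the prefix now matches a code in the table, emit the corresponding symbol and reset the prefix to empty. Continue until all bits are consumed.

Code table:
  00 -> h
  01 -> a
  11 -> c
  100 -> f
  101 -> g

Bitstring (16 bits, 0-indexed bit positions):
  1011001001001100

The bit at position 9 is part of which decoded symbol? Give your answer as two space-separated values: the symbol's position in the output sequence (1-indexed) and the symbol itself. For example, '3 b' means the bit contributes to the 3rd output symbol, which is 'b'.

Answer: 4 f

Derivation:
Bit 0: prefix='1' (no match yet)
Bit 1: prefix='10' (no match yet)
Bit 2: prefix='101' -> emit 'g', reset
Bit 3: prefix='1' (no match yet)
Bit 4: prefix='10' (no match yet)
Bit 5: prefix='100' -> emit 'f', reset
Bit 6: prefix='1' (no match yet)
Bit 7: prefix='10' (no match yet)
Bit 8: prefix='100' -> emit 'f', reset
Bit 9: prefix='1' (no match yet)
Bit 10: prefix='10' (no match yet)
Bit 11: prefix='100' -> emit 'f', reset
Bit 12: prefix='1' (no match yet)
Bit 13: prefix='11' -> emit 'c', reset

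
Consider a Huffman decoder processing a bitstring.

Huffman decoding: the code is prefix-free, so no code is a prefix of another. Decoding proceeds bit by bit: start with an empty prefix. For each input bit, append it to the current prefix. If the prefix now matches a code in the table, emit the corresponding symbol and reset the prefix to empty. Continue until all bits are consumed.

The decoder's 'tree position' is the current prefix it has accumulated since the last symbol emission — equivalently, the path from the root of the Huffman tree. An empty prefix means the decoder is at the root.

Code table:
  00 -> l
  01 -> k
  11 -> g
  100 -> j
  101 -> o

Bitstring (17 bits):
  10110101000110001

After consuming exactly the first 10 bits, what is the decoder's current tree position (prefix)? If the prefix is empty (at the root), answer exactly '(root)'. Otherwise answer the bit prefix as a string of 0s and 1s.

Bit 0: prefix='1' (no match yet)
Bit 1: prefix='10' (no match yet)
Bit 2: prefix='101' -> emit 'o', reset
Bit 3: prefix='1' (no match yet)
Bit 4: prefix='10' (no match yet)
Bit 5: prefix='101' -> emit 'o', reset
Bit 6: prefix='0' (no match yet)
Bit 7: prefix='01' -> emit 'k', reset
Bit 8: prefix='0' (no match yet)
Bit 9: prefix='00' -> emit 'l', reset

Answer: (root)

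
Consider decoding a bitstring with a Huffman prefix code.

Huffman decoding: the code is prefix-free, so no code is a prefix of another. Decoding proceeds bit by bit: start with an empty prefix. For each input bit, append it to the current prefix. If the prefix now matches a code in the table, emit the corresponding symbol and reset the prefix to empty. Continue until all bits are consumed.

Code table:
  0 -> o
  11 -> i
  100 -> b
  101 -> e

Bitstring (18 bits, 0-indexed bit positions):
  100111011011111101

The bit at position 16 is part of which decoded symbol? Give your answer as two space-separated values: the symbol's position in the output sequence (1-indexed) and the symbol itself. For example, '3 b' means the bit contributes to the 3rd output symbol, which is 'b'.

Answer: 7 e

Derivation:
Bit 0: prefix='1' (no match yet)
Bit 1: prefix='10' (no match yet)
Bit 2: prefix='100' -> emit 'b', reset
Bit 3: prefix='1' (no match yet)
Bit 4: prefix='11' -> emit 'i', reset
Bit 5: prefix='1' (no match yet)
Bit 6: prefix='10' (no match yet)
Bit 7: prefix='101' -> emit 'e', reset
Bit 8: prefix='1' (no match yet)
Bit 9: prefix='10' (no match yet)
Bit 10: prefix='101' -> emit 'e', reset
Bit 11: prefix='1' (no match yet)
Bit 12: prefix='11' -> emit 'i', reset
Bit 13: prefix='1' (no match yet)
Bit 14: prefix='11' -> emit 'i', reset
Bit 15: prefix='1' (no match yet)
Bit 16: prefix='10' (no match yet)
Bit 17: prefix='101' -> emit 'e', reset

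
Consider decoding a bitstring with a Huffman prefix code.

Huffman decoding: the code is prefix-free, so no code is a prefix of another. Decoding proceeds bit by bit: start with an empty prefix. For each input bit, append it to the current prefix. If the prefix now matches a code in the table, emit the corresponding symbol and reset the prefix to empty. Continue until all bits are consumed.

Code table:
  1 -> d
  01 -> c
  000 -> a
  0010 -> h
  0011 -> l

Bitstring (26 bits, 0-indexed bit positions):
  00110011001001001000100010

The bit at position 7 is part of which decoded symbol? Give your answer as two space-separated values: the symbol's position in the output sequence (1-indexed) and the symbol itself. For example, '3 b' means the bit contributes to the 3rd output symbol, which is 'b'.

Answer: 2 l

Derivation:
Bit 0: prefix='0' (no match yet)
Bit 1: prefix='00' (no match yet)
Bit 2: prefix='001' (no match yet)
Bit 3: prefix='0011' -> emit 'l', reset
Bit 4: prefix='0' (no match yet)
Bit 5: prefix='00' (no match yet)
Bit 6: prefix='001' (no match yet)
Bit 7: prefix='0011' -> emit 'l', reset
Bit 8: prefix='0' (no match yet)
Bit 9: prefix='00' (no match yet)
Bit 10: prefix='001' (no match yet)
Bit 11: prefix='0010' -> emit 'h', reset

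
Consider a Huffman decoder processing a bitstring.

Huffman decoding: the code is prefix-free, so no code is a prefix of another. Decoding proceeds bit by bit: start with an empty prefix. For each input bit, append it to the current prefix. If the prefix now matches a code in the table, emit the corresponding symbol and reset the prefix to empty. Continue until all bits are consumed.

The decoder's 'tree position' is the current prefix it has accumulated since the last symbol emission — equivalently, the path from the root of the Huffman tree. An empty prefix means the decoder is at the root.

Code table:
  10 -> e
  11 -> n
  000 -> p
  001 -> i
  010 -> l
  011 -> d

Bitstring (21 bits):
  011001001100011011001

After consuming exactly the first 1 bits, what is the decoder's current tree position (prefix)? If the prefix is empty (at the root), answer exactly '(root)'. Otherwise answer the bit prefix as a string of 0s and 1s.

Answer: 0

Derivation:
Bit 0: prefix='0' (no match yet)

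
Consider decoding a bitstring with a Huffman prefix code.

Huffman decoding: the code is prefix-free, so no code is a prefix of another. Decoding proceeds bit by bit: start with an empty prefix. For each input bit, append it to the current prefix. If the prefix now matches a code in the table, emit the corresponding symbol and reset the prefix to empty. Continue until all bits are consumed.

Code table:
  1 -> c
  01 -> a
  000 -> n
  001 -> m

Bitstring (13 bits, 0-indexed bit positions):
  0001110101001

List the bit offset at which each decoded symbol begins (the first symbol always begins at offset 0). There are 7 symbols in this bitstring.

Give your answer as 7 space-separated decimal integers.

Bit 0: prefix='0' (no match yet)
Bit 1: prefix='00' (no match yet)
Bit 2: prefix='000' -> emit 'n', reset
Bit 3: prefix='1' -> emit 'c', reset
Bit 4: prefix='1' -> emit 'c', reset
Bit 5: prefix='1' -> emit 'c', reset
Bit 6: prefix='0' (no match yet)
Bit 7: prefix='01' -> emit 'a', reset
Bit 8: prefix='0' (no match yet)
Bit 9: prefix='01' -> emit 'a', reset
Bit 10: prefix='0' (no match yet)
Bit 11: prefix='00' (no match yet)
Bit 12: prefix='001' -> emit 'm', reset

Answer: 0 3 4 5 6 8 10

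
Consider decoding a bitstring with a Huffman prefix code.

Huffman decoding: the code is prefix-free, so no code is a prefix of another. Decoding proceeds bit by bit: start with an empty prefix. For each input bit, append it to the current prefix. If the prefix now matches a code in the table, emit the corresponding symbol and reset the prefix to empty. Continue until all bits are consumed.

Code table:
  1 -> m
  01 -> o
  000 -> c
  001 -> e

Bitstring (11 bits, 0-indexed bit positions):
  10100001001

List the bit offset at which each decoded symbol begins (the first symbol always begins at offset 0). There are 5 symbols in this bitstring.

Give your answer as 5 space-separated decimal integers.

Answer: 0 1 3 6 8

Derivation:
Bit 0: prefix='1' -> emit 'm', reset
Bit 1: prefix='0' (no match yet)
Bit 2: prefix='01' -> emit 'o', reset
Bit 3: prefix='0' (no match yet)
Bit 4: prefix='00' (no match yet)
Bit 5: prefix='000' -> emit 'c', reset
Bit 6: prefix='0' (no match yet)
Bit 7: prefix='01' -> emit 'o', reset
Bit 8: prefix='0' (no match yet)
Bit 9: prefix='00' (no match yet)
Bit 10: prefix='001' -> emit 'e', reset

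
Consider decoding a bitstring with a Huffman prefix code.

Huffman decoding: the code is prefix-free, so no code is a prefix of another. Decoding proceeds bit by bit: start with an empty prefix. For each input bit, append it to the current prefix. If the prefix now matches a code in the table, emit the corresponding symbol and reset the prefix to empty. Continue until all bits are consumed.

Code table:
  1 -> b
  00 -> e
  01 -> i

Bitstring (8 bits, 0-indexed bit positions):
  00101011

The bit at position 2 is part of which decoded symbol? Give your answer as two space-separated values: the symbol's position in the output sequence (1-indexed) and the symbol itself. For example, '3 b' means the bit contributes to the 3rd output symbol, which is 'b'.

Bit 0: prefix='0' (no match yet)
Bit 1: prefix='00' -> emit 'e', reset
Bit 2: prefix='1' -> emit 'b', reset
Bit 3: prefix='0' (no match yet)
Bit 4: prefix='01' -> emit 'i', reset
Bit 5: prefix='0' (no match yet)
Bit 6: prefix='01' -> emit 'i', reset

Answer: 2 b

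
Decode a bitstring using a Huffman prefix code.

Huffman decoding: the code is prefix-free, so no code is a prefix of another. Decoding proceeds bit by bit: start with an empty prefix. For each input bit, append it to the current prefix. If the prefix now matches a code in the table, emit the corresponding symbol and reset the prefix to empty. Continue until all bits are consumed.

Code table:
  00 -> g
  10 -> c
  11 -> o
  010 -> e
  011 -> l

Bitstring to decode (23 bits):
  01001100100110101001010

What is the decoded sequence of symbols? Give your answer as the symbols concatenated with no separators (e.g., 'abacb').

Bit 0: prefix='0' (no match yet)
Bit 1: prefix='01' (no match yet)
Bit 2: prefix='010' -> emit 'e', reset
Bit 3: prefix='0' (no match yet)
Bit 4: prefix='01' (no match yet)
Bit 5: prefix='011' -> emit 'l', reset
Bit 6: prefix='0' (no match yet)
Bit 7: prefix='00' -> emit 'g', reset
Bit 8: prefix='1' (no match yet)
Bit 9: prefix='10' -> emit 'c', reset
Bit 10: prefix='0' (no match yet)
Bit 11: prefix='01' (no match yet)
Bit 12: prefix='011' -> emit 'l', reset
Bit 13: prefix='0' (no match yet)
Bit 14: prefix='01' (no match yet)
Bit 15: prefix='010' -> emit 'e', reset
Bit 16: prefix='1' (no match yet)
Bit 17: prefix='10' -> emit 'c', reset
Bit 18: prefix='0' (no match yet)
Bit 19: prefix='01' (no match yet)
Bit 20: prefix='010' -> emit 'e', reset
Bit 21: prefix='1' (no match yet)
Bit 22: prefix='10' -> emit 'c', reset

Answer: elgclecec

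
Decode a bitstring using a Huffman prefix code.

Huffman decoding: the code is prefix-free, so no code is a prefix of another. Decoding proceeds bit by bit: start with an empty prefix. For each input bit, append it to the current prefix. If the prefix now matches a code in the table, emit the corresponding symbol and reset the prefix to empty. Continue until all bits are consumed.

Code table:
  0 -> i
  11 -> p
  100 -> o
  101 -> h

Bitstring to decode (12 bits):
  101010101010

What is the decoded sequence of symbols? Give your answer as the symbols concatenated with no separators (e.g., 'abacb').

Answer: hihihi

Derivation:
Bit 0: prefix='1' (no match yet)
Bit 1: prefix='10' (no match yet)
Bit 2: prefix='101' -> emit 'h', reset
Bit 3: prefix='0' -> emit 'i', reset
Bit 4: prefix='1' (no match yet)
Bit 5: prefix='10' (no match yet)
Bit 6: prefix='101' -> emit 'h', reset
Bit 7: prefix='0' -> emit 'i', reset
Bit 8: prefix='1' (no match yet)
Bit 9: prefix='10' (no match yet)
Bit 10: prefix='101' -> emit 'h', reset
Bit 11: prefix='0' -> emit 'i', reset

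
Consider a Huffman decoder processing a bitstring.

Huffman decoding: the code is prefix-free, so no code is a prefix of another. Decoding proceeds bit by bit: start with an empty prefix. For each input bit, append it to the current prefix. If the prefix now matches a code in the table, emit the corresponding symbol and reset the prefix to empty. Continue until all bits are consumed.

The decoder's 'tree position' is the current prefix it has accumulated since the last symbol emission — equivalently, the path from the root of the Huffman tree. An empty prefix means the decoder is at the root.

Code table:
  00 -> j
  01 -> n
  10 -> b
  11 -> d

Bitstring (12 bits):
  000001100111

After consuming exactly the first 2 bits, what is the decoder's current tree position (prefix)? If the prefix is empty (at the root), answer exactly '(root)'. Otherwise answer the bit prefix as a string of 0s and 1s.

Bit 0: prefix='0' (no match yet)
Bit 1: prefix='00' -> emit 'j', reset

Answer: (root)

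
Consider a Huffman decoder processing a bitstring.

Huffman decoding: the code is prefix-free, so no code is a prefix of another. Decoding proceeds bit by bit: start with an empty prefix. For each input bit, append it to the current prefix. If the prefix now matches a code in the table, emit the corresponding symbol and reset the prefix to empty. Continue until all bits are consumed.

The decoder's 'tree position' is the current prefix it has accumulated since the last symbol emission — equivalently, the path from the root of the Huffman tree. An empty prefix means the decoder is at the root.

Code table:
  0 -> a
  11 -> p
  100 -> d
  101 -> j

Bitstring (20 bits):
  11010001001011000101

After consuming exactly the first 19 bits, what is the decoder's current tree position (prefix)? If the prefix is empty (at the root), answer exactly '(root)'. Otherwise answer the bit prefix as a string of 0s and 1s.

Bit 0: prefix='1' (no match yet)
Bit 1: prefix='11' -> emit 'p', reset
Bit 2: prefix='0' -> emit 'a', reset
Bit 3: prefix='1' (no match yet)
Bit 4: prefix='10' (no match yet)
Bit 5: prefix='100' -> emit 'd', reset
Bit 6: prefix='0' -> emit 'a', reset
Bit 7: prefix='1' (no match yet)
Bit 8: prefix='10' (no match yet)
Bit 9: prefix='100' -> emit 'd', reset
Bit 10: prefix='1' (no match yet)
Bit 11: prefix='10' (no match yet)
Bit 12: prefix='101' -> emit 'j', reset
Bit 13: prefix='1' (no match yet)
Bit 14: prefix='10' (no match yet)
Bit 15: prefix='100' -> emit 'd', reset
Bit 16: prefix='0' -> emit 'a', reset
Bit 17: prefix='1' (no match yet)
Bit 18: prefix='10' (no match yet)

Answer: 10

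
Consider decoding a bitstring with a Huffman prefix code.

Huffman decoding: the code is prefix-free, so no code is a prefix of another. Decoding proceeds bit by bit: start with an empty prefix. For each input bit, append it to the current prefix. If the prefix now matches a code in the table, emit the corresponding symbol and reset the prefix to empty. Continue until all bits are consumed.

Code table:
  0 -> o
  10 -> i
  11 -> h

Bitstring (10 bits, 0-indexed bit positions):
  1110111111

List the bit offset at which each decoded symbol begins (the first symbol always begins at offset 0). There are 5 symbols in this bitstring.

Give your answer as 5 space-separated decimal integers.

Bit 0: prefix='1' (no match yet)
Bit 1: prefix='11' -> emit 'h', reset
Bit 2: prefix='1' (no match yet)
Bit 3: prefix='10' -> emit 'i', reset
Bit 4: prefix='1' (no match yet)
Bit 5: prefix='11' -> emit 'h', reset
Bit 6: prefix='1' (no match yet)
Bit 7: prefix='11' -> emit 'h', reset
Bit 8: prefix='1' (no match yet)
Bit 9: prefix='11' -> emit 'h', reset

Answer: 0 2 4 6 8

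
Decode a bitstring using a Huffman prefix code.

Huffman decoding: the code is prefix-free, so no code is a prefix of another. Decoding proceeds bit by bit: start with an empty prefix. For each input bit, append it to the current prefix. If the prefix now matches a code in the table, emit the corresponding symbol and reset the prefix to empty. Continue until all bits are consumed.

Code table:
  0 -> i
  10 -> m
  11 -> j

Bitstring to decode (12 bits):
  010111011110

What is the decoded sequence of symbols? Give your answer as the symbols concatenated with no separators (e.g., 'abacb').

Answer: imjmjji

Derivation:
Bit 0: prefix='0' -> emit 'i', reset
Bit 1: prefix='1' (no match yet)
Bit 2: prefix='10' -> emit 'm', reset
Bit 3: prefix='1' (no match yet)
Bit 4: prefix='11' -> emit 'j', reset
Bit 5: prefix='1' (no match yet)
Bit 6: prefix='10' -> emit 'm', reset
Bit 7: prefix='1' (no match yet)
Bit 8: prefix='11' -> emit 'j', reset
Bit 9: prefix='1' (no match yet)
Bit 10: prefix='11' -> emit 'j', reset
Bit 11: prefix='0' -> emit 'i', reset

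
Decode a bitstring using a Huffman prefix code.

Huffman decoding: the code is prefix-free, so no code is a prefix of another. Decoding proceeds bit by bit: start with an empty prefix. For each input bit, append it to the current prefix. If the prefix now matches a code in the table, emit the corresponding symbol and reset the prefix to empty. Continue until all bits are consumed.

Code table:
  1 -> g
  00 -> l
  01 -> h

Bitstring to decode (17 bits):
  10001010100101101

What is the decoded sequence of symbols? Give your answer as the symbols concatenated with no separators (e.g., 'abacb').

Answer: glhhhlghgh

Derivation:
Bit 0: prefix='1' -> emit 'g', reset
Bit 1: prefix='0' (no match yet)
Bit 2: prefix='00' -> emit 'l', reset
Bit 3: prefix='0' (no match yet)
Bit 4: prefix='01' -> emit 'h', reset
Bit 5: prefix='0' (no match yet)
Bit 6: prefix='01' -> emit 'h', reset
Bit 7: prefix='0' (no match yet)
Bit 8: prefix='01' -> emit 'h', reset
Bit 9: prefix='0' (no match yet)
Bit 10: prefix='00' -> emit 'l', reset
Bit 11: prefix='1' -> emit 'g', reset
Bit 12: prefix='0' (no match yet)
Bit 13: prefix='01' -> emit 'h', reset
Bit 14: prefix='1' -> emit 'g', reset
Bit 15: prefix='0' (no match yet)
Bit 16: prefix='01' -> emit 'h', reset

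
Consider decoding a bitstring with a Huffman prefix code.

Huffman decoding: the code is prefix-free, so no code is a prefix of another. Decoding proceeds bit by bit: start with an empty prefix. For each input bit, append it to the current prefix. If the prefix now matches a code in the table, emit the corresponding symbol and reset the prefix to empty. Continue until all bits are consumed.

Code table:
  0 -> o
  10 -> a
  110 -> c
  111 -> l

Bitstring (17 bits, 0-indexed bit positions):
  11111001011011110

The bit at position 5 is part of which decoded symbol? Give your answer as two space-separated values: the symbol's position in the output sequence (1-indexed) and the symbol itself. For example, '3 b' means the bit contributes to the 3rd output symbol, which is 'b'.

Answer: 2 c

Derivation:
Bit 0: prefix='1' (no match yet)
Bit 1: prefix='11' (no match yet)
Bit 2: prefix='111' -> emit 'l', reset
Bit 3: prefix='1' (no match yet)
Bit 4: prefix='11' (no match yet)
Bit 5: prefix='110' -> emit 'c', reset
Bit 6: prefix='0' -> emit 'o', reset
Bit 7: prefix='1' (no match yet)
Bit 8: prefix='10' -> emit 'a', reset
Bit 9: prefix='1' (no match yet)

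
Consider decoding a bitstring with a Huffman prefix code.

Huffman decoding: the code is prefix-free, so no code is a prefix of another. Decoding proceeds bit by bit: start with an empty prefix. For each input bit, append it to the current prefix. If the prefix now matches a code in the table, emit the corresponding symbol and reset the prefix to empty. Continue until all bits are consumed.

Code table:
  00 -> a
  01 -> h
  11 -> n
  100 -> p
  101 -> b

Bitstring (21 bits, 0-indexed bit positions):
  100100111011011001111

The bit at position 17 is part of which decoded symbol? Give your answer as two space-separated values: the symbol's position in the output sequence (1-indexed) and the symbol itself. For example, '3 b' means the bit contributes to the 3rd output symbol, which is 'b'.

Bit 0: prefix='1' (no match yet)
Bit 1: prefix='10' (no match yet)
Bit 2: prefix='100' -> emit 'p', reset
Bit 3: prefix='1' (no match yet)
Bit 4: prefix='10' (no match yet)
Bit 5: prefix='100' -> emit 'p', reset
Bit 6: prefix='1' (no match yet)
Bit 7: prefix='11' -> emit 'n', reset
Bit 8: prefix='1' (no match yet)
Bit 9: prefix='10' (no match yet)
Bit 10: prefix='101' -> emit 'b', reset
Bit 11: prefix='1' (no match yet)
Bit 12: prefix='10' (no match yet)
Bit 13: prefix='101' -> emit 'b', reset
Bit 14: prefix='1' (no match yet)
Bit 15: prefix='10' (no match yet)
Bit 16: prefix='100' -> emit 'p', reset
Bit 17: prefix='1' (no match yet)
Bit 18: prefix='11' -> emit 'n', reset
Bit 19: prefix='1' (no match yet)
Bit 20: prefix='11' -> emit 'n', reset

Answer: 7 n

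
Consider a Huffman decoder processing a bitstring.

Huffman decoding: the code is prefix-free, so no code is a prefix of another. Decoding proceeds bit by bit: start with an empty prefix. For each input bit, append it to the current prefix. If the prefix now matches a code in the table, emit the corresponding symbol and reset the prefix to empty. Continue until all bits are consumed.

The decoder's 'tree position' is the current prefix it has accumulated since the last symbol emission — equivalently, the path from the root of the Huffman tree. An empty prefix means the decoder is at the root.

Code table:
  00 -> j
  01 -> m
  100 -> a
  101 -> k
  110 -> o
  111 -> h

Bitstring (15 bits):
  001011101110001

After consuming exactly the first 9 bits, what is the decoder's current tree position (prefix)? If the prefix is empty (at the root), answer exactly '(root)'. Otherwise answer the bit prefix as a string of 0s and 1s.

Bit 0: prefix='0' (no match yet)
Bit 1: prefix='00' -> emit 'j', reset
Bit 2: prefix='1' (no match yet)
Bit 3: prefix='10' (no match yet)
Bit 4: prefix='101' -> emit 'k', reset
Bit 5: prefix='1' (no match yet)
Bit 6: prefix='11' (no match yet)
Bit 7: prefix='110' -> emit 'o', reset
Bit 8: prefix='1' (no match yet)

Answer: 1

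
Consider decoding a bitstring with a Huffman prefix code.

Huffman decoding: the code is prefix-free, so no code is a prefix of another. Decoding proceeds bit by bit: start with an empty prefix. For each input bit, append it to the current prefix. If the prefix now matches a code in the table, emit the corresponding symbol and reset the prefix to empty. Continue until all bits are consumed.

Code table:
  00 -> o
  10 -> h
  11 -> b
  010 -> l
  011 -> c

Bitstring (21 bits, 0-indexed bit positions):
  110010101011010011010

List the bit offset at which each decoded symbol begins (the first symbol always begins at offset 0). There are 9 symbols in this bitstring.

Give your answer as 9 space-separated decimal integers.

Bit 0: prefix='1' (no match yet)
Bit 1: prefix='11' -> emit 'b', reset
Bit 2: prefix='0' (no match yet)
Bit 3: prefix='00' -> emit 'o', reset
Bit 4: prefix='1' (no match yet)
Bit 5: prefix='10' -> emit 'h', reset
Bit 6: prefix='1' (no match yet)
Bit 7: prefix='10' -> emit 'h', reset
Bit 8: prefix='1' (no match yet)
Bit 9: prefix='10' -> emit 'h', reset
Bit 10: prefix='1' (no match yet)
Bit 11: prefix='11' -> emit 'b', reset
Bit 12: prefix='0' (no match yet)
Bit 13: prefix='01' (no match yet)
Bit 14: prefix='010' -> emit 'l', reset
Bit 15: prefix='0' (no match yet)
Bit 16: prefix='01' (no match yet)
Bit 17: prefix='011' -> emit 'c', reset
Bit 18: prefix='0' (no match yet)
Bit 19: prefix='01' (no match yet)
Bit 20: prefix='010' -> emit 'l', reset

Answer: 0 2 4 6 8 10 12 15 18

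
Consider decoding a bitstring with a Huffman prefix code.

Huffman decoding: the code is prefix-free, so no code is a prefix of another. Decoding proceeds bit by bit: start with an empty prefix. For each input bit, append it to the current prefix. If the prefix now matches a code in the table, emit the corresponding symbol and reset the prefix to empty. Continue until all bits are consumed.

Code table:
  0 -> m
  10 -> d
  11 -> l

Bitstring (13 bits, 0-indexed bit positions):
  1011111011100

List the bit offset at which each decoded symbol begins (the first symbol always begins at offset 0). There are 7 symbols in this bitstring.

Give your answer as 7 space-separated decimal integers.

Answer: 0 2 4 6 8 10 12

Derivation:
Bit 0: prefix='1' (no match yet)
Bit 1: prefix='10' -> emit 'd', reset
Bit 2: prefix='1' (no match yet)
Bit 3: prefix='11' -> emit 'l', reset
Bit 4: prefix='1' (no match yet)
Bit 5: prefix='11' -> emit 'l', reset
Bit 6: prefix='1' (no match yet)
Bit 7: prefix='10' -> emit 'd', reset
Bit 8: prefix='1' (no match yet)
Bit 9: prefix='11' -> emit 'l', reset
Bit 10: prefix='1' (no match yet)
Bit 11: prefix='10' -> emit 'd', reset
Bit 12: prefix='0' -> emit 'm', reset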